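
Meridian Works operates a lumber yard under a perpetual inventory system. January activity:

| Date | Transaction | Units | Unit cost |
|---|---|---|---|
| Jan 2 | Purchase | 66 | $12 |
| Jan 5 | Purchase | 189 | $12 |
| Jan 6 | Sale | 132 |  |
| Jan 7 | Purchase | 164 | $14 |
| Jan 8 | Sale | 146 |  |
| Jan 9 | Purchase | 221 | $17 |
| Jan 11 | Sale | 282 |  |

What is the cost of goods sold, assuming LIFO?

COGS = $8,153

Jan 6, 132 sold [LIFO — newest first]: 132 @ $12 = $1,584
Jan 8, 146 sold [LIFO — newest first]: 146 @ $14 = $2,044
Jan 11, 282 sold [LIFO — newest first]: 221 @ $17 + 18 @ $14 + 43 @ $12 = $4,525
Total COGS = $1,584 + $2,044 + $4,525 = $8,153
Ending inventory: 66 @ $12 + 14 @ $12 = $960
Check: goods available $9,113 = COGS $8,153 + ending $960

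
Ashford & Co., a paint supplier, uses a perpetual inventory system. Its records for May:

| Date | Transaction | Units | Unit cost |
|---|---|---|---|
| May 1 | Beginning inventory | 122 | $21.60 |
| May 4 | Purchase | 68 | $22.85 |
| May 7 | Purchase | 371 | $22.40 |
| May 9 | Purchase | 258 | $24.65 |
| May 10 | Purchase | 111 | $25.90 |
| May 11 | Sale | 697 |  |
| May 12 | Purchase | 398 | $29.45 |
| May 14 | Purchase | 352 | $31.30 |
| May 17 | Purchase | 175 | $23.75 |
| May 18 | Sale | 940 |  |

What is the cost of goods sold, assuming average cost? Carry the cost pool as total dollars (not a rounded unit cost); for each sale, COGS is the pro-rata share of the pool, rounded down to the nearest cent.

COGS = $42,540.73

After May 1: 122 on hand, pool $2,635.20 (≈ $21.6000 each)
After May 4: 190 on hand, pool $4,189.00 (≈ $22.0474 each)
After May 7: 561 on hand, pool $12,499.40 (≈ $22.2806 each)
After May 9: 819 on hand, pool $18,859.10 (≈ $23.0270 each)
After May 10: 930 on hand, pool $21,734.00 (≈ $23.3699 each)
May 11, sell 697: 697/930 × $21,734.00 → $16,288.81
After May 12: 631 on hand, pool $17,166.29 (≈ $27.2049 each)
After May 14: 983 on hand, pool $28,183.89 (≈ $28.6713 each)
After May 17: 1158 on hand, pool $32,340.14 (≈ $27.9276 each)
May 18, sell 940: 940/1158 × $32,340.14 → $26,251.92
Total COGS = $16,288.81 + $26,251.92 = $42,540.73
Ending inventory (cost pool remaining) = $6,088.22
Check: goods available $48,628.95 = COGS $42,540.73 + ending $6,088.22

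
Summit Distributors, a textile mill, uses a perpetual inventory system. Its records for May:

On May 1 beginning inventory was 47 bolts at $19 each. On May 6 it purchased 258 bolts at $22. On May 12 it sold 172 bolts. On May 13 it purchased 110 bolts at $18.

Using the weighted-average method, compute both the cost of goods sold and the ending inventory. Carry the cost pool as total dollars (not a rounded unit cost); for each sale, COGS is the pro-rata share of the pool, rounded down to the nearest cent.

COGS = $3,704.48; ending inventory = $4,844.52

After May 1: 47 on hand, pool $893.00 (≈ $19.0000 each)
After May 6: 305 on hand, pool $6,569.00 (≈ $21.5377 each)
May 12, sell 172: 172/305 × $6,569.00 → $3,704.48
After May 13: 243 on hand, pool $4,844.52 (≈ $19.9363 each)
Ending inventory (cost pool remaining) = $4,844.52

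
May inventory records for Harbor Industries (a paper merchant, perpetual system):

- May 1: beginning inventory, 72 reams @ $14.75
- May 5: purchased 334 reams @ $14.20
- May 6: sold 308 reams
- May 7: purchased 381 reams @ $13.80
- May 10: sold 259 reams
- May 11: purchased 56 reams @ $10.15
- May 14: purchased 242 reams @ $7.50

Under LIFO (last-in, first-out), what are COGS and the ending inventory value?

COGS = $7,947.80; ending inventory = $5,498.20

May 6, 308 sold [LIFO — newest first]: 308 @ $14.20 = $4,373.60
May 10, 259 sold [LIFO — newest first]: 259 @ $13.80 = $3,574.20
Total COGS = $4,373.60 + $3,574.20 = $7,947.80
Ending inventory: 72 @ $14.75 + 26 @ $14.20 + 122 @ $13.80 + 56 @ $10.15 + 242 @ $7.50 = $5,498.20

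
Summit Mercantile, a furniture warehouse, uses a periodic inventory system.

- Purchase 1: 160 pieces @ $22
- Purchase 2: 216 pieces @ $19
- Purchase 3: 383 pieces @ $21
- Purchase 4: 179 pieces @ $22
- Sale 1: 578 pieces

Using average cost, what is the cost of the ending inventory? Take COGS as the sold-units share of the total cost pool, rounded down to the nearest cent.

Ending inventory = $7,524.31

Sale 1, sell 578: 578/938 × $19,605.00 → $12,080.69
Ending inventory (cost pool remaining) = $7,524.31
Check: goods available $19,605.00 = COGS $12,080.69 + ending $7,524.31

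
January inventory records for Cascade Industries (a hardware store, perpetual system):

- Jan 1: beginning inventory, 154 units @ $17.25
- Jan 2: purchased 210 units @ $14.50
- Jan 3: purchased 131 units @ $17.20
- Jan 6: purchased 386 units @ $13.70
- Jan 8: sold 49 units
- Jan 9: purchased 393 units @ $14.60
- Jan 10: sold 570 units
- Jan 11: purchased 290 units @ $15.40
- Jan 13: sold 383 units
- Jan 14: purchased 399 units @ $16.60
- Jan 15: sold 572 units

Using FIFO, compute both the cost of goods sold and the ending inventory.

Jan 8, 49 sold [FIFO — oldest first]: 49 @ $17.25 = $845.25
Jan 10, 570 sold [FIFO — oldest first]: 105 @ $17.25 + 210 @ $14.50 + 131 @ $17.20 + 124 @ $13.70 = $8,808.25
Jan 13, 383 sold [FIFO — oldest first]: 262 @ $13.70 + 121 @ $14.60 = $5,356.00
Jan 15, 572 sold [FIFO — oldest first]: 272 @ $14.60 + 290 @ $15.40 + 10 @ $16.60 = $8,603.20
Total COGS = $845.25 + $8,808.25 + $5,356.00 + $8,603.20 = $23,612.70
Ending inventory: 389 @ $16.60 = $6,457.40

COGS = $23,612.70; ending inventory = $6,457.40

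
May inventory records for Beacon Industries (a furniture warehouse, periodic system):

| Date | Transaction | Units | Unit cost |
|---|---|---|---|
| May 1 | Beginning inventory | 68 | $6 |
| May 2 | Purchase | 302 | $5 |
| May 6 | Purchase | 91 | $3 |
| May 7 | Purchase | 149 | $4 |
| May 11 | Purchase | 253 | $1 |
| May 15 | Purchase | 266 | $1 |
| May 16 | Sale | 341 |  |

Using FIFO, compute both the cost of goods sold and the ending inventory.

May 16, 341 sold [FIFO — oldest first]: 68 @ $6 + 273 @ $5 = $1,773
Ending inventory: 29 @ $5 + 91 @ $3 + 149 @ $4 + 253 @ $1 + 266 @ $1 = $1,533

COGS = $1,773; ending inventory = $1,533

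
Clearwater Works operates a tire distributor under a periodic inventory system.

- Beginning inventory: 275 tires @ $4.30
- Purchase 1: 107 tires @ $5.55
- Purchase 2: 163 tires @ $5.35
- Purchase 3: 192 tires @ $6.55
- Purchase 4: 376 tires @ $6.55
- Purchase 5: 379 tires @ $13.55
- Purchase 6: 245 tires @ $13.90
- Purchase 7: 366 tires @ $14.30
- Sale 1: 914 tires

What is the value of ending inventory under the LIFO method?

Sale 1 (914) [LIFO — newest first]: 366 @ $14.30 + 245 @ $13.90 + 303 @ $13.55 = $12,744.95
Ending inventory: 275 @ $4.30 + 107 @ $5.55 + 163 @ $5.35 + 192 @ $6.55 + 376 @ $6.55 + 76 @ $13.55 = $7,398.60

Ending inventory = $7,398.60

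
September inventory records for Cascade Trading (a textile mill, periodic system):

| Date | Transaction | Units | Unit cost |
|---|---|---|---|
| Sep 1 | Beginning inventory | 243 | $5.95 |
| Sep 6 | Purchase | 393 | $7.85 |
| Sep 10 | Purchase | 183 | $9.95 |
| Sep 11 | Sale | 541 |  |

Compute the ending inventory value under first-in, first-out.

Sep 11, 541 sold [FIFO — oldest first]: 243 @ $5.95 + 298 @ $7.85 = $3,785.15
Ending inventory: 95 @ $7.85 + 183 @ $9.95 = $2,566.60

Ending inventory = $2,566.60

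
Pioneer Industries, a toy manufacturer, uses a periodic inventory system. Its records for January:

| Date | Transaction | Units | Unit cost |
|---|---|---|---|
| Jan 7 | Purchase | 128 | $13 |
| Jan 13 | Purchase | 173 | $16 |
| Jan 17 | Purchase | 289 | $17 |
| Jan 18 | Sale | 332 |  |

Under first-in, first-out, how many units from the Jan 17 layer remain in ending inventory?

258

Jan 18, 332 sold [FIFO — oldest first]: 128 @ $13 + 173 @ $16 + 31 @ $17 = $4,959
Ending inventory: 258 @ $17 = $4,386
Check: goods available $9,345 = COGS $4,959 + ending $4,386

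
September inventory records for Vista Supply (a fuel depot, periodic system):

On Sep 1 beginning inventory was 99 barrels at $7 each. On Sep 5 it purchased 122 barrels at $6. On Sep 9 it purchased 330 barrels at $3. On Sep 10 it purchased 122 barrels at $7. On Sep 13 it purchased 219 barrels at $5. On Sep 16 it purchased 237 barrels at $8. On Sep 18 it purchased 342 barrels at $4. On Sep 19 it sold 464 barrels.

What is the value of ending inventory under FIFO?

Ending inventory = $5,474

Sep 19, 464 sold [FIFO — oldest first]: 99 @ $7 + 122 @ $6 + 243 @ $3 = $2,154
Ending inventory: 87 @ $3 + 122 @ $7 + 219 @ $5 + 237 @ $8 + 342 @ $4 = $5,474
Check: goods available $7,628 = COGS $2,154 + ending $5,474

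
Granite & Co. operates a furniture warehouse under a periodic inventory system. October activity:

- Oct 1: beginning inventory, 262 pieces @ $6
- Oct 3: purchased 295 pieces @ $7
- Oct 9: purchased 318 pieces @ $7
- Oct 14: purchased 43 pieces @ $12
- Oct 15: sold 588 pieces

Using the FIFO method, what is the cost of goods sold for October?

Oct 15, 588 sold [FIFO — oldest first]: 262 @ $6 + 295 @ $7 + 31 @ $7 = $3,854
Ending inventory: 287 @ $7 + 43 @ $12 = $2,525
Check: goods available $6,379 = COGS $3,854 + ending $2,525

COGS = $3,854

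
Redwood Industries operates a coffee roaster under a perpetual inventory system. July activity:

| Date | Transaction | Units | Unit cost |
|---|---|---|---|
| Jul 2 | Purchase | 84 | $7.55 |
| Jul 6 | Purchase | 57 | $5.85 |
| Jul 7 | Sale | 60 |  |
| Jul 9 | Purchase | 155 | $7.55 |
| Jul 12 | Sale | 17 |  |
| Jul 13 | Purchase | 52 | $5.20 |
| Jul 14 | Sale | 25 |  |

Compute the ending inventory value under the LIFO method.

Ending inventory = $1,793.85

Jul 7, 60 sold [LIFO — newest first]: 57 @ $5.85 + 3 @ $7.55 = $356.10
Jul 12, 17 sold [LIFO — newest first]: 17 @ $7.55 = $128.35
Jul 14, 25 sold [LIFO — newest first]: 25 @ $5.20 = $130.00
Total COGS = $356.10 + $128.35 + $130.00 = $614.45
Ending inventory: 81 @ $7.55 + 138 @ $7.55 + 27 @ $5.20 = $1,793.85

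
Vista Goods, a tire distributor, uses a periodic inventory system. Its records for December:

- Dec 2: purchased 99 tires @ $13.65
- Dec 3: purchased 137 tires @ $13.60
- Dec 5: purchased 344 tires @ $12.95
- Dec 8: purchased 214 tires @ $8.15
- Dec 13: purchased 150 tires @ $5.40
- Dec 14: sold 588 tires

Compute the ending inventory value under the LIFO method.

Dec 14, 588 sold [LIFO — newest first]: 150 @ $5.40 + 214 @ $8.15 + 224 @ $12.95 = $5,454.90
Ending inventory: 99 @ $13.65 + 137 @ $13.60 + 120 @ $12.95 = $4,768.55

Ending inventory = $4,768.55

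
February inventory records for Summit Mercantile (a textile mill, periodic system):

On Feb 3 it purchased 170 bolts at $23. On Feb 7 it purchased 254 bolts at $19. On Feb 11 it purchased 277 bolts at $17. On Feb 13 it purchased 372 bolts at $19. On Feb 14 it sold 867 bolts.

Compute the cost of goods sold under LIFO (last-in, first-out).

Feb 14, 867 sold [LIFO — newest first]: 372 @ $19 + 277 @ $17 + 218 @ $19 = $15,919
Ending inventory: 170 @ $23 + 36 @ $19 = $4,594
Check: goods available $20,513 = COGS $15,919 + ending $4,594

COGS = $15,919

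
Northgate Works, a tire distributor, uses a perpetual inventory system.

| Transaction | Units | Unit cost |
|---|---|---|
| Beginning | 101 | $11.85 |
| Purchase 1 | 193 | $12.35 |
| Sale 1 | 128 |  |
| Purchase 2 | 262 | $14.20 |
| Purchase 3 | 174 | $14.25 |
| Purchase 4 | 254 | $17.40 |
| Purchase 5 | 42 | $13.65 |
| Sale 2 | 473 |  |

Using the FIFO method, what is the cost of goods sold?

COGS = $7,942.05

Sale 1 (128) [FIFO — oldest first]: 101 @ $11.85 + 27 @ $12.35 = $1,530.30
Sale 2 (473) [FIFO — oldest first]: 166 @ $12.35 + 262 @ $14.20 + 45 @ $14.25 = $6,411.75
Total COGS = $1,530.30 + $6,411.75 = $7,942.05
Ending inventory: 129 @ $14.25 + 254 @ $17.40 + 42 @ $13.65 = $6,831.15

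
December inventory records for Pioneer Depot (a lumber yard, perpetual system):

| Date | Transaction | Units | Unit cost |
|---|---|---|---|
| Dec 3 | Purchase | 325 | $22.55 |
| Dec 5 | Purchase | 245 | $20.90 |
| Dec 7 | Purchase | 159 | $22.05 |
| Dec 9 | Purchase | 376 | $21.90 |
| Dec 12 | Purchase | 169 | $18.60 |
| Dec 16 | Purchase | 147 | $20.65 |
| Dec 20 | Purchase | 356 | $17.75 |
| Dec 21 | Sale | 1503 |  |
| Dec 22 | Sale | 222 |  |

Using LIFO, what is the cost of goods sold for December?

Dec 21, 1503 sold [LIFO — newest first]: 356 @ $17.75 + 147 @ $20.65 + 169 @ $18.60 + 376 @ $21.90 + 159 @ $22.05 + 245 @ $20.90 + 51 @ $22.55 = $30,508.85
Dec 22, 222 sold [LIFO — newest first]: 222 @ $22.55 = $5,006.10
Total COGS = $30,508.85 + $5,006.10 = $35,514.95
Ending inventory: 52 @ $22.55 = $1,172.60
Check: goods available $36,687.55 = COGS $35,514.95 + ending $1,172.60

COGS = $35,514.95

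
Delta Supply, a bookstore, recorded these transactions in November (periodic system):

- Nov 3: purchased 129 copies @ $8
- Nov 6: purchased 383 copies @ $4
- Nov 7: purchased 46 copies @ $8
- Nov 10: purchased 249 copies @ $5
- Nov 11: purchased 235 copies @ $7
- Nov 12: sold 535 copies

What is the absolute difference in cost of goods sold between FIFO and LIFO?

FIFO COGS: 129 @ $8 + 383 @ $4 + 23 @ $8 = $2,748
LIFO COGS: 235 @ $7 + 249 @ $5 + 46 @ $8 + 5 @ $4 = $3,278
Difference = |$2,748 − $3,278| = $530

$530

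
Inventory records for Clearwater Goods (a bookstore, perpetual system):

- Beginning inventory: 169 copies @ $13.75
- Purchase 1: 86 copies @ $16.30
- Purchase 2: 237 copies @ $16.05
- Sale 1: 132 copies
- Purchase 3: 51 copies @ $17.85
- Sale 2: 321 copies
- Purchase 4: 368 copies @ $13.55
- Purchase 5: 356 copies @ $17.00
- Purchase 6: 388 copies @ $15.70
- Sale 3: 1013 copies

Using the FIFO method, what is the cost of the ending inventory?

Sale 1 (132) [FIFO — oldest first]: 132 @ $13.75 = $1,815.00
Sale 2 (321) [FIFO — oldest first]: 37 @ $13.75 + 86 @ $16.30 + 198 @ $16.05 = $5,088.45
Sale 3 (1013) [FIFO — oldest first]: 39 @ $16.05 + 51 @ $17.85 + 368 @ $13.55 + 356 @ $17.00 + 199 @ $15.70 = $15,699.00
Total COGS = $1,815.00 + $5,088.45 + $15,699.00 = $22,602.45
Ending inventory: 189 @ $15.70 = $2,967.30

Ending inventory = $2,967.30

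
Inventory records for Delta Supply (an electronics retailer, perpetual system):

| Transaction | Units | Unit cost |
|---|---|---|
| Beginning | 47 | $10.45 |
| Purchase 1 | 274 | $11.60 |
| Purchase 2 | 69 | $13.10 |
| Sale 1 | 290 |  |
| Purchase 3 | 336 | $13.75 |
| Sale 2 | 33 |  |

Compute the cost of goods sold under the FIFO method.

Sale 1 (290) [FIFO — oldest first]: 47 @ $10.45 + 243 @ $11.60 = $3,309.95
Sale 2 (33) [FIFO — oldest first]: 31 @ $11.60 + 2 @ $13.10 = $385.80
Total COGS = $3,309.95 + $385.80 = $3,695.75
Ending inventory: 67 @ $13.10 + 336 @ $13.75 = $5,497.70

COGS = $3,695.75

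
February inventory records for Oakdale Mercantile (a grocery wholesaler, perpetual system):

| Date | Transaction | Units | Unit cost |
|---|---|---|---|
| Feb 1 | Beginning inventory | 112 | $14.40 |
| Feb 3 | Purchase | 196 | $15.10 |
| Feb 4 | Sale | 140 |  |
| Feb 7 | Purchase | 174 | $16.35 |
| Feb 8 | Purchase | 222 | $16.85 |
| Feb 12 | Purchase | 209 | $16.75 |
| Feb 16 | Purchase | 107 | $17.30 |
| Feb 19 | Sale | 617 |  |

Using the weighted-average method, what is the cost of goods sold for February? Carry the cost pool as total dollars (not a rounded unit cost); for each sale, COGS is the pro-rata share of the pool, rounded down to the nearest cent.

COGS = $12,196.80

After Feb 1: 112 on hand, pool $1,612.80 (≈ $14.4000 each)
After Feb 3: 308 on hand, pool $4,572.40 (≈ $14.8455 each)
Feb 4, sell 140: 140/308 × $4,572.40 → $2,078.36
After Feb 7: 342 on hand, pool $5,338.94 (≈ $15.6109 each)
After Feb 8: 564 on hand, pool $9,079.64 (≈ $16.0987 each)
After Feb 12: 773 on hand, pool $12,580.39 (≈ $16.2748 each)
After Feb 16: 880 on hand, pool $14,431.49 (≈ $16.3994 each)
Feb 19, sell 617: 617/880 × $14,431.49 → $10,118.44
Total COGS = $2,078.36 + $10,118.44 = $12,196.80
Ending inventory (cost pool remaining) = $4,313.05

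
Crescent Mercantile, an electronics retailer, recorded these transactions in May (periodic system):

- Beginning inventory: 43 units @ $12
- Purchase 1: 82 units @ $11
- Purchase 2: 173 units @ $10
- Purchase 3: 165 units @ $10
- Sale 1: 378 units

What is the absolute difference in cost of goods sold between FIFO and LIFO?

$128

FIFO COGS: 43 @ $12 + 82 @ $11 + 173 @ $10 + 80 @ $10 = $3,948
LIFO COGS: 165 @ $10 + 173 @ $10 + 40 @ $11 = $3,820
Difference = |$3,948 − $3,820| = $128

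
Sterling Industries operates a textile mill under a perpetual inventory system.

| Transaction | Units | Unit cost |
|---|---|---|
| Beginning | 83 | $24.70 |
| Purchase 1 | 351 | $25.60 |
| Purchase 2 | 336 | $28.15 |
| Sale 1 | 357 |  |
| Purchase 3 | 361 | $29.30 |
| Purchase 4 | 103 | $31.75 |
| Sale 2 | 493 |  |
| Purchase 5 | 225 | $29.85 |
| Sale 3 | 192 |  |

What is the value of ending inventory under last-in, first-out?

Sale 1 (357) [LIFO — newest first]: 336 @ $28.15 + 21 @ $25.60 = $9,996.00
Sale 2 (493) [LIFO — newest first]: 103 @ $31.75 + 361 @ $29.30 + 29 @ $25.60 = $14,589.95
Sale 3 (192) [LIFO — newest first]: 192 @ $29.85 = $5,731.20
Total COGS = $9,996.00 + $14,589.95 + $5,731.20 = $30,317.15
Ending inventory: 83 @ $24.70 + 301 @ $25.60 + 33 @ $29.85 = $10,740.75

Ending inventory = $10,740.75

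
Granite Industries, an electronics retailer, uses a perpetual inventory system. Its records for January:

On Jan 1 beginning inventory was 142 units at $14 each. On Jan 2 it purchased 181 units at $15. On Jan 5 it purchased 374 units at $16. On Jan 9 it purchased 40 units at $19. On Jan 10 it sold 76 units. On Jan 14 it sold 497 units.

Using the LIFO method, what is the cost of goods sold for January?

Jan 10, 76 sold [LIFO — newest first]: 40 @ $19 + 36 @ $16 = $1,336
Jan 14, 497 sold [LIFO — newest first]: 338 @ $16 + 159 @ $15 = $7,793
Total COGS = $1,336 + $7,793 = $9,129
Ending inventory: 142 @ $14 + 22 @ $15 = $2,318

COGS = $9,129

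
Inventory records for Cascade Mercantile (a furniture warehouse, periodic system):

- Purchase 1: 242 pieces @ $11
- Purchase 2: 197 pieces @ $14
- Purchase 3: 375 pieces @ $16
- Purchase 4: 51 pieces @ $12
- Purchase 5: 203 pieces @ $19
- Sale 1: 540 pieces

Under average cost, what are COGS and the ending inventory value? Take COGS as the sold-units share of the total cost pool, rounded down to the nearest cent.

Sale 1, sell 540: 540/1068 × $15,889.00 → $8,033.76
Ending inventory (cost pool remaining) = $7,855.24

COGS = $8,033.76; ending inventory = $7,855.24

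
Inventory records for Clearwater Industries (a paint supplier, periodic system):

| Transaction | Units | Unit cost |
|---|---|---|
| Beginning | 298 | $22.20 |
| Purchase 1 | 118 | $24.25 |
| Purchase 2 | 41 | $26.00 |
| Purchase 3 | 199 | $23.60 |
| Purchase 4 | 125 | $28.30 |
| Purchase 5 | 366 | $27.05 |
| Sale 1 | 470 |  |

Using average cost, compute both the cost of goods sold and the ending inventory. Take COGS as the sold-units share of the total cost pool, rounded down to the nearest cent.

COGS = $11,750.94; ending inventory = $16,926.36

Sale 1, sell 470: 470/1147 × $28,677.30 → $11,750.94
Ending inventory (cost pool remaining) = $16,926.36
Check: goods available $28,677.30 = COGS $11,750.94 + ending $16,926.36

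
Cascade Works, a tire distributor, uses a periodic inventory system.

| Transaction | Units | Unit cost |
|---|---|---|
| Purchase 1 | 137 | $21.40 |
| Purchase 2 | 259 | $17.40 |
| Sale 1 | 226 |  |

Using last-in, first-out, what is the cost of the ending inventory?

Sale 1 (226) [LIFO — newest first]: 226 @ $17.40 = $3,932.40
Ending inventory: 137 @ $21.40 + 33 @ $17.40 = $3,506.00

Ending inventory = $3,506.00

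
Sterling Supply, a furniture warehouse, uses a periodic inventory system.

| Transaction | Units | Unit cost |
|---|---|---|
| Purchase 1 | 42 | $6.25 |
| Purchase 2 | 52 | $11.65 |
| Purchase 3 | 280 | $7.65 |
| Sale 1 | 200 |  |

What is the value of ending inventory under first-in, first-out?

Ending inventory = $1,331.10

Sale 1 (200) [FIFO — oldest first]: 42 @ $6.25 + 52 @ $11.65 + 106 @ $7.65 = $1,679.20
Ending inventory: 174 @ $7.65 = $1,331.10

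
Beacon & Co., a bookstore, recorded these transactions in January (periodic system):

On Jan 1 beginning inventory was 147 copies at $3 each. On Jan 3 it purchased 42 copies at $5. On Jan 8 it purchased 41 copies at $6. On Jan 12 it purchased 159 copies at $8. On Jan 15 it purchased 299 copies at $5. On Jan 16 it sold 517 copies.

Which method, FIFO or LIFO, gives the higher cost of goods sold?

FIFO COGS: 147 @ $3 + 42 @ $5 + 41 @ $6 + 159 @ $8 + 128 @ $5 = $2,809
LIFO COGS: 299 @ $5 + 159 @ $8 + 41 @ $6 + 18 @ $5 = $3,103

LIFO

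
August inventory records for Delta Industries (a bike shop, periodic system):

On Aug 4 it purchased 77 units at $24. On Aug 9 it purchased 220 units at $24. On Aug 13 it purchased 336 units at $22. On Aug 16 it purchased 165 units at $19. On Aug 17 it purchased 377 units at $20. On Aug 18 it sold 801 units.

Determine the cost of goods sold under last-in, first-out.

COGS = $16,373

Aug 18, 801 sold [LIFO — newest first]: 377 @ $20 + 165 @ $19 + 259 @ $22 = $16,373
Ending inventory: 77 @ $24 + 220 @ $24 + 77 @ $22 = $8,822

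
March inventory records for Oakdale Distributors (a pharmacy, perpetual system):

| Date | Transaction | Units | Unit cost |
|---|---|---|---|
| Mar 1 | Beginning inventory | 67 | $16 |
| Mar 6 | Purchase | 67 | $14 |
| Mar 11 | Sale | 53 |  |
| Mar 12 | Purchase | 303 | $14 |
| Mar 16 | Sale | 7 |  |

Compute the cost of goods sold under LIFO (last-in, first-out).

COGS = $840

Mar 11, 53 sold [LIFO — newest first]: 53 @ $14 = $742
Mar 16, 7 sold [LIFO — newest first]: 7 @ $14 = $98
Total COGS = $742 + $98 = $840
Ending inventory: 67 @ $16 + 14 @ $14 + 296 @ $14 = $5,412
Check: goods available $6,252 = COGS $840 + ending $5,412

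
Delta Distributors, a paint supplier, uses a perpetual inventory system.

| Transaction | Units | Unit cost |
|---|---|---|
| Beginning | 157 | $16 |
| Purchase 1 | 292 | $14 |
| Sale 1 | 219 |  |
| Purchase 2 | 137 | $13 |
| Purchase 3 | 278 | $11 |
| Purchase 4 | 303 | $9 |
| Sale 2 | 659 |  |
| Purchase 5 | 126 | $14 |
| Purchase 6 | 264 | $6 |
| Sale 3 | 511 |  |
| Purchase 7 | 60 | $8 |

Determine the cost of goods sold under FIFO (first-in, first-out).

Sale 1 (219) [FIFO — oldest first]: 157 @ $16 + 62 @ $14 = $3,380
Sale 2 (659) [FIFO — oldest first]: 230 @ $14 + 137 @ $13 + 278 @ $11 + 14 @ $9 = $8,185
Sale 3 (511) [FIFO — oldest first]: 289 @ $9 + 126 @ $14 + 96 @ $6 = $4,941
Total COGS = $3,380 + $8,185 + $4,941 = $16,506
Ending inventory: 168 @ $6 + 60 @ $8 = $1,488

COGS = $16,506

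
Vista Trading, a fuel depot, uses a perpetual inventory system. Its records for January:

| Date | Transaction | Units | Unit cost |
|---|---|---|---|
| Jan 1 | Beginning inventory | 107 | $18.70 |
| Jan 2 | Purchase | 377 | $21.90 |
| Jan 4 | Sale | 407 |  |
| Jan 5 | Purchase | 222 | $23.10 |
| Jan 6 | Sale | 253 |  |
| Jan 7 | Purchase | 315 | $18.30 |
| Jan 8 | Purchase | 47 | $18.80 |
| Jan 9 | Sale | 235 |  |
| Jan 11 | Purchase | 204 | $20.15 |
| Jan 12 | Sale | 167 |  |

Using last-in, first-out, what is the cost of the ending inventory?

Ending inventory = $3,929.85

Jan 4, 407 sold [LIFO — newest first]: 377 @ $21.90 + 30 @ $18.70 = $8,817.30
Jan 6, 253 sold [LIFO — newest first]: 222 @ $23.10 + 31 @ $18.70 = $5,707.90
Jan 9, 235 sold [LIFO — newest first]: 47 @ $18.80 + 188 @ $18.30 = $4,324.00
Jan 12, 167 sold [LIFO — newest first]: 167 @ $20.15 = $3,365.05
Total COGS = $8,817.30 + $5,707.90 + $4,324.00 + $3,365.05 = $22,214.25
Ending inventory: 46 @ $18.70 + 127 @ $18.30 + 37 @ $20.15 = $3,929.85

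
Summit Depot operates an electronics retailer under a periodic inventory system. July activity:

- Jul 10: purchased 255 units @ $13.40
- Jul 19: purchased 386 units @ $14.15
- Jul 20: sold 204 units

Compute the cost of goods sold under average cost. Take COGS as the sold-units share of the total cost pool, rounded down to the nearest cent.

Jul 20, sell 204: 204/641 × $8,878.90 → $2,825.73
Ending inventory (cost pool remaining) = $6,053.17

COGS = $2,825.73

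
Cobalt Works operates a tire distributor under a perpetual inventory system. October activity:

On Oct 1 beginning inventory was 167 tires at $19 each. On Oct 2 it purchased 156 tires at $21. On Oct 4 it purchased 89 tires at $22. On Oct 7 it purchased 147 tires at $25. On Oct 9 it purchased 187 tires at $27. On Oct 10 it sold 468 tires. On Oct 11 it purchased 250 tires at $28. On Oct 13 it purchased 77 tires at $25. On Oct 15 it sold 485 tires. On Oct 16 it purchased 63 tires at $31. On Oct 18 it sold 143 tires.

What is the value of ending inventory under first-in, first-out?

Oct 10, 468 sold [FIFO — oldest first]: 167 @ $19 + 156 @ $21 + 89 @ $22 + 56 @ $25 = $9,807
Oct 15, 485 sold [FIFO — oldest first]: 91 @ $25 + 187 @ $27 + 207 @ $28 = $13,120
Oct 18, 143 sold [FIFO — oldest first]: 43 @ $28 + 77 @ $25 + 23 @ $31 = $3,842
Total COGS = $9,807 + $13,120 + $3,842 = $26,769
Ending inventory: 40 @ $31 = $1,240

Ending inventory = $1,240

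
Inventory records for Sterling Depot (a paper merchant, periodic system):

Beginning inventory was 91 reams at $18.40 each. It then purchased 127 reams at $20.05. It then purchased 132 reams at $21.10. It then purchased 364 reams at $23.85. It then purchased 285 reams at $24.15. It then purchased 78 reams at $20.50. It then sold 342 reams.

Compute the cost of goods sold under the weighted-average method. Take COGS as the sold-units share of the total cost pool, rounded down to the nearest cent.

Sale 1, sell 342: 342/1077 × $24,169.10 → $7,674.86
Ending inventory (cost pool remaining) = $16,494.24
Check: goods available $24,169.10 = COGS $7,674.86 + ending $16,494.24

COGS = $7,674.86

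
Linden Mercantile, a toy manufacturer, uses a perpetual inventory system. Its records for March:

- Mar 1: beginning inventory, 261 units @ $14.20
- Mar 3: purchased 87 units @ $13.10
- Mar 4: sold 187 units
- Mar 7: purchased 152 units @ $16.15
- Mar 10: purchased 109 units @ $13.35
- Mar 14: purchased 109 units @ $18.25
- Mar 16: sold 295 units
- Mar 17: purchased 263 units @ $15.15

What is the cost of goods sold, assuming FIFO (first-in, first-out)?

Mar 4, 187 sold [FIFO — oldest first]: 187 @ $14.20 = $2,655.40
Mar 16, 295 sold [FIFO — oldest first]: 74 @ $14.20 + 87 @ $13.10 + 134 @ $16.15 = $4,354.60
Total COGS = $2,655.40 + $4,354.60 = $7,010.00
Ending inventory: 18 @ $16.15 + 109 @ $13.35 + 109 @ $18.25 + 263 @ $15.15 = $7,719.55

COGS = $7,010.00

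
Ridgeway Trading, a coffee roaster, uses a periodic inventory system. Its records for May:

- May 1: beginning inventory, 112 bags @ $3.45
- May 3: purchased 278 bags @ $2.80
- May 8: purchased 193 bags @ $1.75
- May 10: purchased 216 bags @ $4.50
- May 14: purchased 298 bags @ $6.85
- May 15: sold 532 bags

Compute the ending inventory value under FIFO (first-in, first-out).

Ending inventory = $3,102.55

May 15, 532 sold [FIFO — oldest first]: 112 @ $3.45 + 278 @ $2.80 + 142 @ $1.75 = $1,413.30
Ending inventory: 51 @ $1.75 + 216 @ $4.50 + 298 @ $6.85 = $3,102.55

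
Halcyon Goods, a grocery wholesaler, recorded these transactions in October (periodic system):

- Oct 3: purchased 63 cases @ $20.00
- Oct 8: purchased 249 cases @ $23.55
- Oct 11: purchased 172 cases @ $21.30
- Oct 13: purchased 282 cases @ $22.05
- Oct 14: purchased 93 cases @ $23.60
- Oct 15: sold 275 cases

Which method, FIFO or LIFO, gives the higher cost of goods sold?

FIFO COGS: 63 @ $20.00 + 212 @ $23.55 = $6,252.60
LIFO COGS: 93 @ $23.60 + 182 @ $22.05 = $6,207.90

FIFO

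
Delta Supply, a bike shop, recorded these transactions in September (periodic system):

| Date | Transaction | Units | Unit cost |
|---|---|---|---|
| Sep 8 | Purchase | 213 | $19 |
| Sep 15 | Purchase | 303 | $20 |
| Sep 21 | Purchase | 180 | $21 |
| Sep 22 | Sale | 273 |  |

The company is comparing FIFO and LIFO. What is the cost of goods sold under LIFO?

COGS = $5,640

FIFO COGS: 213 @ $19 + 60 @ $20 = $5,247
LIFO COGS: 180 @ $21 + 93 @ $20 = $5,640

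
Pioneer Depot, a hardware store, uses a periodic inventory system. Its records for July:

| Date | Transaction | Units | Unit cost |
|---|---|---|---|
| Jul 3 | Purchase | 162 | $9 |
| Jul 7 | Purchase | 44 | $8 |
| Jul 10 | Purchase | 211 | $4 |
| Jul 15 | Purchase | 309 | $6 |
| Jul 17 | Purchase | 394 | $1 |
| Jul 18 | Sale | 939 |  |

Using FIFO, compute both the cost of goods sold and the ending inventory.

COGS = $4,721; ending inventory = $181

Jul 18, 939 sold [FIFO — oldest first]: 162 @ $9 + 44 @ $8 + 211 @ $4 + 309 @ $6 + 213 @ $1 = $4,721
Ending inventory: 181 @ $1 = $181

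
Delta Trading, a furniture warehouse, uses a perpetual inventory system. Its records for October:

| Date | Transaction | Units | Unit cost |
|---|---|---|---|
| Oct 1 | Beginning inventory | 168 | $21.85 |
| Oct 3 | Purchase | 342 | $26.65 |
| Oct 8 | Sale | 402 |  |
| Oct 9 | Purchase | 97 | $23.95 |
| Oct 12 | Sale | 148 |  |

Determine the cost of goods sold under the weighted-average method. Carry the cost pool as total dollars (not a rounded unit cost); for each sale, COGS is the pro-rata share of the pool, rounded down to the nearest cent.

After Oct 1: 168 on hand, pool $3,670.80 (≈ $21.8500 each)
After Oct 3: 510 on hand, pool $12,785.10 (≈ $25.0688 each)
Oct 8, sell 402: 402/510 × $12,785.10 → $10,077.66
After Oct 9: 205 on hand, pool $5,030.59 (≈ $24.5395 each)
Oct 12, sell 148: 148/205 × $5,030.59 → $3,631.84
Total COGS = $10,077.66 + $3,631.84 = $13,709.50
Ending inventory (cost pool remaining) = $1,398.75
Check: goods available $15,108.25 = COGS $13,709.50 + ending $1,398.75

COGS = $13,709.50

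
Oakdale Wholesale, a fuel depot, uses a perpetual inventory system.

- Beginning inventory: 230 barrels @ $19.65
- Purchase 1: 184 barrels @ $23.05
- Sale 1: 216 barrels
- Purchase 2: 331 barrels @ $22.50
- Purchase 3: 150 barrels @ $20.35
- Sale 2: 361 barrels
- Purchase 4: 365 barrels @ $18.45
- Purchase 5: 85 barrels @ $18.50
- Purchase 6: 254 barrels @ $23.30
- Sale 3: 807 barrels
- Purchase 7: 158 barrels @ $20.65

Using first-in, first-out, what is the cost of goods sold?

COGS = $28,476.15

Sale 1 (216) [FIFO — oldest first]: 216 @ $19.65 = $4,244.40
Sale 2 (361) [FIFO — oldest first]: 14 @ $19.65 + 184 @ $23.05 + 163 @ $22.50 = $8,183.80
Sale 3 (807) [FIFO — oldest first]: 168 @ $22.50 + 150 @ $20.35 + 365 @ $18.45 + 85 @ $18.50 + 39 @ $23.30 = $16,047.95
Total COGS = $4,244.40 + $8,183.80 + $16,047.95 = $28,476.15
Ending inventory: 215 @ $23.30 + 158 @ $20.65 = $8,272.20
Check: goods available $36,748.35 = COGS $28,476.15 + ending $8,272.20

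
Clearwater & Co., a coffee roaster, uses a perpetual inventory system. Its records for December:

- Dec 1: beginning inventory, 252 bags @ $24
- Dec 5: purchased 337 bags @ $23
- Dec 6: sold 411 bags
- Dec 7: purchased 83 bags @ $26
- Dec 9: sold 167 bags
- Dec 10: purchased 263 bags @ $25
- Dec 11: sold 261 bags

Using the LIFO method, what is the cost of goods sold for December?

COGS = $20,226

Dec 6, 411 sold [LIFO — newest first]: 337 @ $23 + 74 @ $24 = $9,527
Dec 9, 167 sold [LIFO — newest first]: 83 @ $26 + 84 @ $24 = $4,174
Dec 11, 261 sold [LIFO — newest first]: 261 @ $25 = $6,525
Total COGS = $9,527 + $4,174 + $6,525 = $20,226
Ending inventory: 94 @ $24 + 2 @ $25 = $2,306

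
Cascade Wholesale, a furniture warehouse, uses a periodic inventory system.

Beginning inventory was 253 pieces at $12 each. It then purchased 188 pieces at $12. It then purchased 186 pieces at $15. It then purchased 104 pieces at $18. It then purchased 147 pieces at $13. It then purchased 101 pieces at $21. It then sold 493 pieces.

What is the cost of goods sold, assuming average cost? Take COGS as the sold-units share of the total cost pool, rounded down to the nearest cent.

COGS = $7,043.00

Sale 1, sell 493: 493/979 × $13,986.00 → $7,043.00
Ending inventory (cost pool remaining) = $6,943.00
Check: goods available $13,986.00 = COGS $7,043.00 + ending $6,943.00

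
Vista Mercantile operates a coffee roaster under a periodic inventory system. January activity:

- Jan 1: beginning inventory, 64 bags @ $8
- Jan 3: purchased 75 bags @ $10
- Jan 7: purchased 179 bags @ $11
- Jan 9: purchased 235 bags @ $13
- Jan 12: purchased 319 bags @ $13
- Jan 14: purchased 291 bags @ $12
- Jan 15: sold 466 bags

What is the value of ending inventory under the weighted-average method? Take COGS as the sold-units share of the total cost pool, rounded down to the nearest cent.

Ending inventory = $8,345.43

Jan 15, sell 466: 466/1163 × $13,925.00 → $5,579.57
Ending inventory (cost pool remaining) = $8,345.43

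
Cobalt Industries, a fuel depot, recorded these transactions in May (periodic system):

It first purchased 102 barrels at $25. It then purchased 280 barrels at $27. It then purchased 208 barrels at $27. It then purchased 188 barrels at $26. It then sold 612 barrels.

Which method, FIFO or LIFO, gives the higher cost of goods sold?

FIFO COGS: 102 @ $25 + 280 @ $27 + 208 @ $27 + 22 @ $26 = $16,298
LIFO COGS: 188 @ $26 + 208 @ $27 + 216 @ $27 = $16,336

LIFO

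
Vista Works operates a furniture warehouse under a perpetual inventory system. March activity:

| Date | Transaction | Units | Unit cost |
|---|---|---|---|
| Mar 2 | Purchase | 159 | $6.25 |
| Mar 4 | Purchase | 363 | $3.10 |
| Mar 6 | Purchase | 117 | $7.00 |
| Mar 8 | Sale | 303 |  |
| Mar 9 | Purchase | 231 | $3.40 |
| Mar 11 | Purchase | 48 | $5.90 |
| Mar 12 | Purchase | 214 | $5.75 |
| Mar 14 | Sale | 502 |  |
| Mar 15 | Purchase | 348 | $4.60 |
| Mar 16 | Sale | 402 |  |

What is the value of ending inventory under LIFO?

Ending inventory = $1,347.15

Mar 8, 303 sold [LIFO — newest first]: 117 @ $7.00 + 186 @ $3.10 = $1,395.60
Mar 14, 502 sold [LIFO — newest first]: 214 @ $5.75 + 48 @ $5.90 + 231 @ $3.40 + 9 @ $3.10 = $2,327.00
Mar 16, 402 sold [LIFO — newest first]: 348 @ $4.60 + 54 @ $3.10 = $1,768.20
Total COGS = $1,395.60 + $2,327.00 + $1,768.20 = $5,490.80
Ending inventory: 159 @ $6.25 + 114 @ $3.10 = $1,347.15
Check: goods available $6,837.95 = COGS $5,490.80 + ending $1,347.15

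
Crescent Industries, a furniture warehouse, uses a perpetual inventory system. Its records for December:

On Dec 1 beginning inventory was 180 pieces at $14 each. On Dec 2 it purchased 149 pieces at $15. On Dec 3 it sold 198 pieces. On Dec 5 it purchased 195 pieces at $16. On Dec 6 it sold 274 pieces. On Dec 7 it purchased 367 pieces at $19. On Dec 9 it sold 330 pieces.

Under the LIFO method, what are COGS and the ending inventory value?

COGS = $13,417; ending inventory = $1,431

Dec 3, 198 sold [LIFO — newest first]: 149 @ $15 + 49 @ $14 = $2,921
Dec 6, 274 sold [LIFO — newest first]: 195 @ $16 + 79 @ $14 = $4,226
Dec 9, 330 sold [LIFO — newest first]: 330 @ $19 = $6,270
Total COGS = $2,921 + $4,226 + $6,270 = $13,417
Ending inventory: 52 @ $14 + 37 @ $19 = $1,431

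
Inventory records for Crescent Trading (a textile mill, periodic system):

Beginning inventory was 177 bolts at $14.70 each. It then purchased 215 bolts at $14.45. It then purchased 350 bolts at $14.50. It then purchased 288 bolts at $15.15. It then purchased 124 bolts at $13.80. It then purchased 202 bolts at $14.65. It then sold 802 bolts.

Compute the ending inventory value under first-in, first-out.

Sale 1 (802) [FIFO — oldest first]: 177 @ $14.70 + 215 @ $14.45 + 350 @ $14.50 + 60 @ $15.15 = $11,692.65
Ending inventory: 228 @ $15.15 + 124 @ $13.80 + 202 @ $14.65 = $8,124.70

Ending inventory = $8,124.70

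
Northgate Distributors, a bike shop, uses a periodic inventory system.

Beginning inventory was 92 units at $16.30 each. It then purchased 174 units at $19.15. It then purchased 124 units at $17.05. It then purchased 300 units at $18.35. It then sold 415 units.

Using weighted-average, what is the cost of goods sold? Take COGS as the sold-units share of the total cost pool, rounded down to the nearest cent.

COGS = $7,488.58

Sale 1, sell 415: 415/690 × $12,450.90 → $7,488.58
Ending inventory (cost pool remaining) = $4,962.32
Check: goods available $12,450.90 = COGS $7,488.58 + ending $4,962.32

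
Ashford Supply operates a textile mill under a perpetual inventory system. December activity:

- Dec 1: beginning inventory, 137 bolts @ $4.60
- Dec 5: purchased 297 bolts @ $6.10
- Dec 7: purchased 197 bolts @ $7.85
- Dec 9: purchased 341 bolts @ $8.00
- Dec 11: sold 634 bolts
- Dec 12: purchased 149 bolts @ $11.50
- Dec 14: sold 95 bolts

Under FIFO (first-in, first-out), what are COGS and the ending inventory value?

Dec 11, 634 sold [FIFO — oldest first]: 137 @ $4.60 + 297 @ $6.10 + 197 @ $7.85 + 3 @ $8.00 = $4,012.35
Dec 14, 95 sold [FIFO — oldest first]: 95 @ $8.00 = $760.00
Total COGS = $4,012.35 + $760.00 = $4,772.35
Ending inventory: 243 @ $8.00 + 149 @ $11.50 = $3,657.50
Check: goods available $8,429.85 = COGS $4,772.35 + ending $3,657.50

COGS = $4,772.35; ending inventory = $3,657.50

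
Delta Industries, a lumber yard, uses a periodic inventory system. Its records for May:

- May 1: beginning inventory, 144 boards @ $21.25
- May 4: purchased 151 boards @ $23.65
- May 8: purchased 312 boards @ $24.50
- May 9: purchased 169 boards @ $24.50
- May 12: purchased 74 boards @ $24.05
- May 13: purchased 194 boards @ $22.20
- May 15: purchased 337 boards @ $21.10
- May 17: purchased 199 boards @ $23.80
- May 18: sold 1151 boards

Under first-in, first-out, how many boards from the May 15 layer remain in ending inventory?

230

May 18, 1151 sold [FIFO — oldest first]: 144 @ $21.25 + 151 @ $23.65 + 312 @ $24.50 + 169 @ $24.50 + 74 @ $24.05 + 194 @ $22.20 + 107 @ $21.10 = $26,759.85
Ending inventory: 230 @ $21.10 + 199 @ $23.80 = $9,589.20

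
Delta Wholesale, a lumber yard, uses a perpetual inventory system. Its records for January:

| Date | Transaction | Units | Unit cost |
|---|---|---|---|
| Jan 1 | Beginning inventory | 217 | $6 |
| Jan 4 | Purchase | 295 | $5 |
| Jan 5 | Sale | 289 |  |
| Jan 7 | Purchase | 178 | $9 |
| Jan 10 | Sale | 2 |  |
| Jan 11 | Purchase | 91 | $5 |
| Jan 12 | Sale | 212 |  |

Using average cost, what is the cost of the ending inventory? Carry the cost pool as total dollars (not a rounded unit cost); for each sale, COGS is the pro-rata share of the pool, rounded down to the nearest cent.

After Jan 1: 217 on hand, pool $1,302.00 (≈ $6.0000 each)
After Jan 4: 512 on hand, pool $2,777.00 (≈ $5.4238 each)
Jan 5, sell 289: 289/512 × $2,777.00 → $1,567.48
After Jan 7: 401 on hand, pool $2,811.52 (≈ $7.0113 each)
Jan 10, sell 2: 2/401 × $2,811.52 → $14.02
After Jan 11: 490 on hand, pool $3,252.50 (≈ $6.6378 each)
Jan 12, sell 212: 212/490 × $3,252.50 → $1,407.20
Total COGS = $1,567.48 + $14.02 + $1,407.20 = $2,988.70
Ending inventory (cost pool remaining) = $1,845.30
Check: goods available $4,834.00 = COGS $2,988.70 + ending $1,845.30

Ending inventory = $1,845.30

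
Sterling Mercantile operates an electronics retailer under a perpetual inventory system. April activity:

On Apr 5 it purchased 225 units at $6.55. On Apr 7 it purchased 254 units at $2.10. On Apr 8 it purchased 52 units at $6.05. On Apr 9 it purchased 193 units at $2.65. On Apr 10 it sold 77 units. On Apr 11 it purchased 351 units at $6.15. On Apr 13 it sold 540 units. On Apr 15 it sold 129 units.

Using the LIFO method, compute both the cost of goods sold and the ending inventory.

Apr 10, 77 sold [LIFO — newest first]: 77 @ $2.65 = $204.05
Apr 13, 540 sold [LIFO — newest first]: 351 @ $6.15 + 116 @ $2.65 + 52 @ $6.05 + 21 @ $2.10 = $2,824.75
Apr 15, 129 sold [LIFO — newest first]: 129 @ $2.10 = $270.90
Total COGS = $204.05 + $2,824.75 + $270.90 = $3,299.70
Ending inventory: 225 @ $6.55 + 104 @ $2.10 = $1,692.15
Check: goods available $4,991.85 = COGS $3,299.70 + ending $1,692.15

COGS = $3,299.70; ending inventory = $1,692.15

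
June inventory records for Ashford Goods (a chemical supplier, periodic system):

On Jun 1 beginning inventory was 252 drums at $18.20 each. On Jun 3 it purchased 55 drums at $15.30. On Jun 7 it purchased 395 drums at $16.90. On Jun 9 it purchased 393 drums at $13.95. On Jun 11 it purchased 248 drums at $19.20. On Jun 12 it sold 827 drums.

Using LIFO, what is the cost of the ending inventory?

Jun 12, 827 sold [LIFO — newest first]: 248 @ $19.20 + 393 @ $13.95 + 186 @ $16.90 = $13,387.35
Ending inventory: 252 @ $18.20 + 55 @ $15.30 + 209 @ $16.90 = $8,960.00

Ending inventory = $8,960.00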